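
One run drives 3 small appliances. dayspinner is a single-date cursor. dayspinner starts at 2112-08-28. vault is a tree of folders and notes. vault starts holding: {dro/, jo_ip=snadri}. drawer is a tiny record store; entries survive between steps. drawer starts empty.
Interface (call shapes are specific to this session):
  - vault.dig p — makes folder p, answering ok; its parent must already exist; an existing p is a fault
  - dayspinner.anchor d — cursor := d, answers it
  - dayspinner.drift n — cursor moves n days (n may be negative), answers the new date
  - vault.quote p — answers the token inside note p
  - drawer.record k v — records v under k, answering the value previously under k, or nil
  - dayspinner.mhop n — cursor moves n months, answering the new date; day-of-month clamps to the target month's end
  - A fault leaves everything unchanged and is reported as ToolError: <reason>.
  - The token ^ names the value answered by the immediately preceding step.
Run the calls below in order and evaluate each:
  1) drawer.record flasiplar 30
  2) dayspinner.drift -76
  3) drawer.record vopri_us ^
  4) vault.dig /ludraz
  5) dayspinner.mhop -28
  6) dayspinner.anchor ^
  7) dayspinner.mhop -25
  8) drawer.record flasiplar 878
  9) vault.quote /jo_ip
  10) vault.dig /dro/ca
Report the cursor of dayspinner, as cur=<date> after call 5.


I call record on k→flasiplar, v→30, and see nil.
Invoking drift on n→-76, and see 2112-06-13.
Now I run record on k→vopri_us, v→^, giving nil.
Now I run dig on p→/ludraz, → ok.
I invoke mhop on n→-28: 2110-02-13.
Then anchor on d→^, yielding 2110-02-13.
Using mhop on n→-25, yielding 2108-01-13.
Invoking record on k→flasiplar, v→878, and see 30.
I run quote on p→/jo_ip, which returns snadri.
Now I run dig on p→/dro/ca: ok.

Answer: cur=2110-02-13


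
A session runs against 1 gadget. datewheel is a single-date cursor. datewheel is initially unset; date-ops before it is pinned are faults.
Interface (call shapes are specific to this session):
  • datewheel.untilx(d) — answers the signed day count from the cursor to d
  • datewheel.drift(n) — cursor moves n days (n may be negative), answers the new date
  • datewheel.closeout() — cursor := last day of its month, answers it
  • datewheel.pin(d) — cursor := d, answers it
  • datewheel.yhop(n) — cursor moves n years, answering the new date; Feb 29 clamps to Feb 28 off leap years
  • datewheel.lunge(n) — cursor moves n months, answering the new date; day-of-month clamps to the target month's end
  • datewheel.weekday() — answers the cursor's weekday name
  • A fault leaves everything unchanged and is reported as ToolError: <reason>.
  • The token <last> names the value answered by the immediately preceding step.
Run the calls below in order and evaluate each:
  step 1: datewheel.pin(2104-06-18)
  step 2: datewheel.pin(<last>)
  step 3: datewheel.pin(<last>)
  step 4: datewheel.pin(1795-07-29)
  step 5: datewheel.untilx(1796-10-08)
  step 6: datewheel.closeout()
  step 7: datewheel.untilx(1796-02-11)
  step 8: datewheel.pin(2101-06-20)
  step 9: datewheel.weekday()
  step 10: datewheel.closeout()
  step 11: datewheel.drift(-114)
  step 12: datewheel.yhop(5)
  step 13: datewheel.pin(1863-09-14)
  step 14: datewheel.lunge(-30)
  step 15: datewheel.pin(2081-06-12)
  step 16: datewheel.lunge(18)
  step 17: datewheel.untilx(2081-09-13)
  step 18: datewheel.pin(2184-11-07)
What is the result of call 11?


Answer: 2101-03-08

Derivation:
==> datewheel.pin(d: 2104-06-18)
<== 2104-06-18
==> datewheel.pin(d: <last>)
<== 2104-06-18
==> datewheel.pin(d: <last>)
<== 2104-06-18
==> datewheel.pin(d: 1795-07-29)
<== 1795-07-29
==> datewheel.untilx(d: 1796-10-08)
<== 437
==> datewheel.closeout()
<== 1795-07-31
==> datewheel.untilx(d: 1796-02-11)
<== 195
==> datewheel.pin(d: 2101-06-20)
<== 2101-06-20
==> datewheel.weekday()
<== Monday
==> datewheel.closeout()
<== 2101-06-30
==> datewheel.drift(n: -114)
<== 2101-03-08
==> datewheel.yhop(n: 5)
<== 2106-03-08
==> datewheel.pin(d: 1863-09-14)
<== 1863-09-14
==> datewheel.lunge(n: -30)
<== 1861-03-14
==> datewheel.pin(d: 2081-06-12)
<== 2081-06-12
==> datewheel.lunge(n: 18)
<== 2082-12-12
==> datewheel.untilx(d: 2081-09-13)
<== -455
==> datewheel.pin(d: 2184-11-07)
<== 2184-11-07


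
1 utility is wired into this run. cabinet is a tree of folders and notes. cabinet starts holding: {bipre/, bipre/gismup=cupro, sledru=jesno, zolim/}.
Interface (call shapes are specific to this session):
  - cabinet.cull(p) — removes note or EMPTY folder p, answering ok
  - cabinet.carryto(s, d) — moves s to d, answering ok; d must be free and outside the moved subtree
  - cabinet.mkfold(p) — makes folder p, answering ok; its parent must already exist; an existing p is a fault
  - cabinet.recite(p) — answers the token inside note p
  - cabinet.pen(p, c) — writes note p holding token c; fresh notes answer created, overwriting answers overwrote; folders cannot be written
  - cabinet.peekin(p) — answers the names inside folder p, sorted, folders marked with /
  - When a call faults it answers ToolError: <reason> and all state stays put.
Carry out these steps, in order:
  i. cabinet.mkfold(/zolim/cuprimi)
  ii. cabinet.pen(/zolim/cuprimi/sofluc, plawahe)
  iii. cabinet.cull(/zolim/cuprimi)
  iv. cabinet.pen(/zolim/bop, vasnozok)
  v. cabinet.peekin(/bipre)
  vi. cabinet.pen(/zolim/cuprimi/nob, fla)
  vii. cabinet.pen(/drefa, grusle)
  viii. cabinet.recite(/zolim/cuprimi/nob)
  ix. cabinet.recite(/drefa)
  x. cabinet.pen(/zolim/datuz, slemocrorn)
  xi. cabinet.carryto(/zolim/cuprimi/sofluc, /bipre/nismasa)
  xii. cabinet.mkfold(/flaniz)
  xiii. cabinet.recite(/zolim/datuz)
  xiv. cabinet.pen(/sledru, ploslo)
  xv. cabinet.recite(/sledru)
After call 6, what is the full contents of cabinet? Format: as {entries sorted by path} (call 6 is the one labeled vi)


I try cabinet.mkfold passing p='/zolim/cuprimi', and observe ok.
I run cabinet.pen passing p='/zolim/cuprimi/sofluc', c='plawahe', — result: created.
Invoking cabinet.cull passing p='/zolim/cuprimi', which returns ToolError: not empty.
I try cabinet.pen passing p='/zolim/bop', c='vasnozok', and observe created.
I use cabinet.peekin passing p='/bipre', and see [gismup].
Calling cabinet.pen passing p='/zolim/cuprimi/nob', c='fla', — result: created.
Invoking cabinet.pen passing p='/drefa', c='grusle': created.
I try cabinet.recite passing p='/zolim/cuprimi/nob', yielding fla.
I use cabinet.recite passing p='/drefa': grusle.
Now I run cabinet.pen passing p='/zolim/datuz', c='slemocrorn', and observe created.
Then cabinet.carryto passing s='/zolim/cuprimi/sofluc', d='/bipre/nismasa', and get ok.
I try cabinet.mkfold passing p='/flaniz': ok.
I invoke cabinet.recite passing p='/zolim/datuz': slemocrorn.
I run cabinet.pen passing p='/sledru', c='ploslo': overwrote.
Using cabinet.recite passing p='/sledru', yielding ploslo.

Answer: {bipre/, bipre/gismup=cupro, sledru=jesno, zolim/, zolim/bop=vasnozok, zolim/cuprimi/, zolim/cuprimi/nob=fla, zolim/cuprimi/sofluc=plawahe}


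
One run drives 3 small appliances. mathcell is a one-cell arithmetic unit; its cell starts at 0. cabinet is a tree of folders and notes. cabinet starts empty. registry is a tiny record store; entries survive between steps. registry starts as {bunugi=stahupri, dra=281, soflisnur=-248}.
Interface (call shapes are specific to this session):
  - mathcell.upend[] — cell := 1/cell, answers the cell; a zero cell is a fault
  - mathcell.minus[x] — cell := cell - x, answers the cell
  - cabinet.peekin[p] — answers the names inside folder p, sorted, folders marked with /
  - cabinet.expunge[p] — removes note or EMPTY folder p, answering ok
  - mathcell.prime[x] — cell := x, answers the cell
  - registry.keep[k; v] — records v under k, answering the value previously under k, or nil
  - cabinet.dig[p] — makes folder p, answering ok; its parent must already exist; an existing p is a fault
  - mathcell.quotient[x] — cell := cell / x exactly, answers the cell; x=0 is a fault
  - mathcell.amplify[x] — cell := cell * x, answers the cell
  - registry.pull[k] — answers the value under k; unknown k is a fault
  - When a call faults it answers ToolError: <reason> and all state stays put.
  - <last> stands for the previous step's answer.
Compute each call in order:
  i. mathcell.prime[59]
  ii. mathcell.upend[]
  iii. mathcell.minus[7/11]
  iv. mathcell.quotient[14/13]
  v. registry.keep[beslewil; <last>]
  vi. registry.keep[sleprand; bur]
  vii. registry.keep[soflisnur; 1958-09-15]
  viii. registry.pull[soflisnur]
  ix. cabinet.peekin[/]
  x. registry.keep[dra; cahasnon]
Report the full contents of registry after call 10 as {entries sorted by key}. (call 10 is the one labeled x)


Then prime(59), and observe 59.
Invoking upend: 1/59.
Calling minus(7/11), which returns -402/649.
I invoke quotient(14/13), yielding -2613/4543.
I try keep(beslewil, <last>), yielding nil.
I run keep(sleprand, bur), which returns nil.
Then keep(soflisnur, 1958-09-15), — result: -248.
I call pull(soflisnur), yielding 1958-09-15.
Invoking peekin(/), and see [].
I run keep(dra, cahasnon), and get 281.

Answer: {beslewil=-2613/4543, bunugi=stahupri, dra=cahasnon, sleprand=bur, soflisnur=1958-09-15}


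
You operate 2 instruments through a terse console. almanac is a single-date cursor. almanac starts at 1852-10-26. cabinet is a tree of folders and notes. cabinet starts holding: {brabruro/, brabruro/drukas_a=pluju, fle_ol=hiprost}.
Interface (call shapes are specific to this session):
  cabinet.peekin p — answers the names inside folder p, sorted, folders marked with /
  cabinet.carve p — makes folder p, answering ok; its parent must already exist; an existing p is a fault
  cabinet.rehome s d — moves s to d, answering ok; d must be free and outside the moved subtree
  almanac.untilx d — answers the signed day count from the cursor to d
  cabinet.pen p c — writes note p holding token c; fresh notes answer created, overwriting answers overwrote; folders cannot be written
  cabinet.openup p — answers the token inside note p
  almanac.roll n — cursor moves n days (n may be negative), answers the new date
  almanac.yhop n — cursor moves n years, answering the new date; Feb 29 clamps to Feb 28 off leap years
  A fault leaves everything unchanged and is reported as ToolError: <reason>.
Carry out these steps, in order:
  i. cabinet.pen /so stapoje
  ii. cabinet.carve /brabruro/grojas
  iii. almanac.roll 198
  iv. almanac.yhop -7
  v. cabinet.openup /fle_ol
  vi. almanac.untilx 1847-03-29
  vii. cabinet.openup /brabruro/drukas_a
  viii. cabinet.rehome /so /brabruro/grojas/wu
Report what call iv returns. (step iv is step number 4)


I run pen with p→/so, c→stapoje, and get created.
Invoking carve with p→/brabruro/grojas, giving ok.
Now I run roll with n→198, and observe 1853-05-12.
Now I run yhop with n→-7, → 1846-05-12.
Invoking openup with p→/fle_ol, and observe hiprost.
Calling untilx with d→1847-03-29, → 321.
I use openup with p→/brabruro/drukas_a, and observe pluju.
Next I call rehome with s→/so, d→/brabruro/grojas/wu, and observe ok.

Answer: 1846-05-12


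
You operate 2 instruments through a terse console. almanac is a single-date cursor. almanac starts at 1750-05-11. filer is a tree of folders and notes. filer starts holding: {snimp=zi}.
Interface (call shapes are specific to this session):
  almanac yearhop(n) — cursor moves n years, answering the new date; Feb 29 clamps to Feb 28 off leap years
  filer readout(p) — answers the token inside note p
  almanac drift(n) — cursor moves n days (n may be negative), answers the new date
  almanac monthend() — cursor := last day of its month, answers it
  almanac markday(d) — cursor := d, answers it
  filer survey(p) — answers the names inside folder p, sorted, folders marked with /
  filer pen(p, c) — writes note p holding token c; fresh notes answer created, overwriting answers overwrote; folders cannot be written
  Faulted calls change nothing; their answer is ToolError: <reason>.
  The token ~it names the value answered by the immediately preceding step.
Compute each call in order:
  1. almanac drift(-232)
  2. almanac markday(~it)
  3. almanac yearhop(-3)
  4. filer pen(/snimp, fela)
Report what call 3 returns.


I call almanac drift passing -232, and get 1749-09-21.
I try almanac markday passing ~it, and see 1749-09-21.
Next I call almanac yearhop passing -3, giving 1746-09-21.
I try filer pen passing /snimp, fela: overwrote.

Answer: 1746-09-21


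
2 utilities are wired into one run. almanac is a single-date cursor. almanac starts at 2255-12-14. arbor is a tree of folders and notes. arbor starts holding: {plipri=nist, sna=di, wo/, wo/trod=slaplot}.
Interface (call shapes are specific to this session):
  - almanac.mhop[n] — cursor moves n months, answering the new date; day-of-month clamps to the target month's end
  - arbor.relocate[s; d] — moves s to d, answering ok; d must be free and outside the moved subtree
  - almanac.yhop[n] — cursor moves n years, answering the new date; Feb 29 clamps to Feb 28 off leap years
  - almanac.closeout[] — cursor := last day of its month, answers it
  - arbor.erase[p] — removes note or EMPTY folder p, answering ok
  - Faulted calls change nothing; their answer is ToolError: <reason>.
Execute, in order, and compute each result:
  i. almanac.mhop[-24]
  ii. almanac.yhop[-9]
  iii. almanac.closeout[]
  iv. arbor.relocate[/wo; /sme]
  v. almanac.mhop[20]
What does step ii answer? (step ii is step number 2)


Answer: 2244-12-14

Derivation:
! almanac.mhop(n: -24) ~> 2253-12-14
! almanac.yhop(n: -9) ~> 2244-12-14
! almanac.closeout() ~> 2244-12-31
! arbor.relocate(s: /wo, d: /sme) ~> ok
! almanac.mhop(n: 20) ~> 2246-08-31


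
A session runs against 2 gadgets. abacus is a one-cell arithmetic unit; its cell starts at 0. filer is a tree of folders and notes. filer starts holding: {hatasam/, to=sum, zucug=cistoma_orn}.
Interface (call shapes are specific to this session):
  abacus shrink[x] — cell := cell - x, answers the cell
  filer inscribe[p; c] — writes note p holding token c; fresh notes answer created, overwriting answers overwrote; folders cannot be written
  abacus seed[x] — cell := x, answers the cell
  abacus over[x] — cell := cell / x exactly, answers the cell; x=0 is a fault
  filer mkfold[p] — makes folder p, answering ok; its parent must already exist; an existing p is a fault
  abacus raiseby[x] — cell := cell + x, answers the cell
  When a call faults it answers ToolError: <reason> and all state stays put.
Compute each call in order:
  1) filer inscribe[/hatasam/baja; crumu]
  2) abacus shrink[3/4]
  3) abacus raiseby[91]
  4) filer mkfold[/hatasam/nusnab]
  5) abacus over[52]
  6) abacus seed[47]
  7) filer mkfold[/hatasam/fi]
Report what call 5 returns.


Answer: 361/208

Derivation:
Invoking filer inscribe on p=/hatasam/baja, c=crumu, → created.
I invoke abacus shrink on x=3/4: -3/4.
Using abacus raiseby on x=91, and see 361/4.
Invoking filer mkfold on p=/hatasam/nusnab: ok.
Next I call abacus over on x=52, yielding 361/208.
Next I call abacus seed on x=47, — result: 47.
Calling filer mkfold on p=/hatasam/fi, yielding ok.


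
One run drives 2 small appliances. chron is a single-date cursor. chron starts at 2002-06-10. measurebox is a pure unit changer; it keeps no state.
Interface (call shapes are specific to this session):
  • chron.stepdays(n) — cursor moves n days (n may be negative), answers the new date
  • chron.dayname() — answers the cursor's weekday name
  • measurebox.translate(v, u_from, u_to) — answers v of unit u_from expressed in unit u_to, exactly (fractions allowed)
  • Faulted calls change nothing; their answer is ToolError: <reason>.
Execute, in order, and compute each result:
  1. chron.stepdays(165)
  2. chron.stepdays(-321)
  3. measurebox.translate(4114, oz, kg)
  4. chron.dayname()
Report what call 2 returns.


Answer: 2002-01-05

Derivation:
Next I call chron.stepdays on n: 165, yielding 2002-11-22.
Now I run chron.stepdays on n: -321, yielding 2002-01-05.
Using measurebox.translate on v: 4114, u_from: oz, u_to: kg, and observe 93303950509/800000000.
Invoking chron.dayname, — result: Saturday.


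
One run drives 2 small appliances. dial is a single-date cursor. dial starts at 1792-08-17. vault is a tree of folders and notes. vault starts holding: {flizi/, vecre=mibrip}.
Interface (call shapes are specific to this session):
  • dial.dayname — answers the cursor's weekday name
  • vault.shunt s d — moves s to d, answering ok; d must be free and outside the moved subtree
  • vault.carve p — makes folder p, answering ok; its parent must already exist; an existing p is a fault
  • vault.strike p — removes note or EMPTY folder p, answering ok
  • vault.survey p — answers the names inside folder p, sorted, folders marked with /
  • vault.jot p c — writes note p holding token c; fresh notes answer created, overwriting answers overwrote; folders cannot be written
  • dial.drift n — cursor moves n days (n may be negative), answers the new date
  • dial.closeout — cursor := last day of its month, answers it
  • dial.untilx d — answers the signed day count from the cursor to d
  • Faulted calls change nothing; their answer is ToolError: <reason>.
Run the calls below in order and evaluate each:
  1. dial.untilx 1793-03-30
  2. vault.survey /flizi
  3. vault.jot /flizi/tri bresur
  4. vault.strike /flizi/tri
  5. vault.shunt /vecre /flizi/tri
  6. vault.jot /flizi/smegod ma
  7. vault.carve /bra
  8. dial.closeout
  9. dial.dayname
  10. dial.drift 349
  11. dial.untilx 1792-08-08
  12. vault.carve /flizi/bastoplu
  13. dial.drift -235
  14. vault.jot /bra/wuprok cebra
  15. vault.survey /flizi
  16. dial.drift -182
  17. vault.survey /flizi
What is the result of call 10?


Next I call dial.untilx passing d: 1793-03-30, and see 225.
Invoking vault.survey passing p: /flizi: [].
Invoking vault.jot passing p: /flizi/tri, c: bresur, and observe created.
Calling vault.strike passing p: /flizi/tri, and get ok.
I invoke vault.shunt passing s: /vecre, d: /flizi/tri, giving ok.
I run vault.jot passing p: /flizi/smegod, c: ma, → created.
Calling vault.carve passing p: /bra, — result: ok.
I invoke dial.closeout, and see 1792-08-31.
I try dial.dayname, yielding Friday.
Calling dial.drift passing n: 349, → 1793-08-15.
I call dial.untilx passing d: 1792-08-08, → -372.
Now I run vault.carve passing p: /flizi/bastoplu, yielding ok.
I use dial.drift passing n: -235, and get 1792-12-23.
Then vault.jot passing p: /bra/wuprok, c: cebra, — result: created.
I try vault.survey passing p: /flizi, and observe [bastoplu/, smegod, tri].
Calling dial.drift passing n: -182, and see 1792-06-24.
I try vault.survey passing p: /flizi, giving [bastoplu/, smegod, tri].

Answer: 1793-08-15


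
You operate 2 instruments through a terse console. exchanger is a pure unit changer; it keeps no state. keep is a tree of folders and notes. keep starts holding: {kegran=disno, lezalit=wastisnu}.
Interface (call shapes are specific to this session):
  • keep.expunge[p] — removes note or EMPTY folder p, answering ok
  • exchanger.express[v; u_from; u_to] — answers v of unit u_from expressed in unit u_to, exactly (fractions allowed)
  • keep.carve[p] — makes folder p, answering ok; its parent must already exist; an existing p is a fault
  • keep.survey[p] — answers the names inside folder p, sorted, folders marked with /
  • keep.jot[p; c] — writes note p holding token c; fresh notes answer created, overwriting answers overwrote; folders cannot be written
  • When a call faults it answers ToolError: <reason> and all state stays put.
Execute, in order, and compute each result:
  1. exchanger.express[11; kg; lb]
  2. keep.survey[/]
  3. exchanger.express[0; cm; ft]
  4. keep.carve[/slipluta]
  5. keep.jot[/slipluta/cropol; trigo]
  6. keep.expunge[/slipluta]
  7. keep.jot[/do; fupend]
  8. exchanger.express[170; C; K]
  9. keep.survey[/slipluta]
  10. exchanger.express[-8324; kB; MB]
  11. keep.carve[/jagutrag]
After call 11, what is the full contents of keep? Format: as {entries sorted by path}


Answer: {do=fupend, jagutrag/, kegran=disno, lezalit=wastisnu, slipluta/, slipluta/cropol=trigo}

Derivation:
% exchanger.express v→11 u_from→kg u_to→lb
  100000000/4123567
% keep.survey p→/
  [kegran, lezalit]
% exchanger.express v→0 u_from→cm u_to→ft
  0
% keep.carve p→/slipluta
  ok
% keep.jot p→/slipluta/cropol c→trigo
  created
% keep.expunge p→/slipluta
  ToolError: not empty
% keep.jot p→/do c→fupend
  created
% exchanger.express v→170 u_from→C u_to→K
  8863/20
% keep.survey p→/slipluta
  [cropol]
% exchanger.express v→-8324 u_from→kB u_to→MB
  -2081/250
% keep.carve p→/jagutrag
  ok


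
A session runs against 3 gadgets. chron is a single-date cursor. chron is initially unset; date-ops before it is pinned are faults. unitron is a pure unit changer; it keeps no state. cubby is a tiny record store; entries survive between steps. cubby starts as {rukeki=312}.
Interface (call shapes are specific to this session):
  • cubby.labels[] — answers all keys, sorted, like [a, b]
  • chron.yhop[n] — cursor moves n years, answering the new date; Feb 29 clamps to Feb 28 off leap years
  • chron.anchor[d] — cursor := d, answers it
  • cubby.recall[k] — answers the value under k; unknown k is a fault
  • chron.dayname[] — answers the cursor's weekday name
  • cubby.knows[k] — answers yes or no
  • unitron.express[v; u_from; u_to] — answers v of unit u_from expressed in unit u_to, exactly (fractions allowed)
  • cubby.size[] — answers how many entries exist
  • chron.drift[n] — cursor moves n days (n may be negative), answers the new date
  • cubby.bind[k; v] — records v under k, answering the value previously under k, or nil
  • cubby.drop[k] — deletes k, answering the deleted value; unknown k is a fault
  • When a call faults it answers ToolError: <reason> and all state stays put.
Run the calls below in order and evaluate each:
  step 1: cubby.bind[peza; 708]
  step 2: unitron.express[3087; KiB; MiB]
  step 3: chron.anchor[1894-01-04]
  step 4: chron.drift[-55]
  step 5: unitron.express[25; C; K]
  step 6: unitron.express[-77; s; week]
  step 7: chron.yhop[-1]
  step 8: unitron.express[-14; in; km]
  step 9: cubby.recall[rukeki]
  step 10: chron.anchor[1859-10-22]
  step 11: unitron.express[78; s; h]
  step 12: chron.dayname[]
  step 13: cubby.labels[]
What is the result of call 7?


[in] bind k='peza' v='708'
  nil
[in] express v='3087' u_from='KiB' u_to='MiB'
  3087/1024
[in] anchor d='1894-01-04'
  1894-01-04
[in] drift n='-55'
  1893-11-10
[in] express v='25' u_from='C' u_to='K'
  5963/20
[in] express v='-77' u_from='s' u_to='week'
  -11/86400
[in] yhop n='-1'
  1892-11-10
[in] express v='-14' u_from='in' u_to='km'
  -889/2500000
[in] recall k='rukeki'
  312
[in] anchor d='1859-10-22'
  1859-10-22
[in] express v='78' u_from='s' u_to='h'
  13/600
[in] dayname
  Saturday
[in] labels
  [peza, rukeki]

Answer: 1892-11-10


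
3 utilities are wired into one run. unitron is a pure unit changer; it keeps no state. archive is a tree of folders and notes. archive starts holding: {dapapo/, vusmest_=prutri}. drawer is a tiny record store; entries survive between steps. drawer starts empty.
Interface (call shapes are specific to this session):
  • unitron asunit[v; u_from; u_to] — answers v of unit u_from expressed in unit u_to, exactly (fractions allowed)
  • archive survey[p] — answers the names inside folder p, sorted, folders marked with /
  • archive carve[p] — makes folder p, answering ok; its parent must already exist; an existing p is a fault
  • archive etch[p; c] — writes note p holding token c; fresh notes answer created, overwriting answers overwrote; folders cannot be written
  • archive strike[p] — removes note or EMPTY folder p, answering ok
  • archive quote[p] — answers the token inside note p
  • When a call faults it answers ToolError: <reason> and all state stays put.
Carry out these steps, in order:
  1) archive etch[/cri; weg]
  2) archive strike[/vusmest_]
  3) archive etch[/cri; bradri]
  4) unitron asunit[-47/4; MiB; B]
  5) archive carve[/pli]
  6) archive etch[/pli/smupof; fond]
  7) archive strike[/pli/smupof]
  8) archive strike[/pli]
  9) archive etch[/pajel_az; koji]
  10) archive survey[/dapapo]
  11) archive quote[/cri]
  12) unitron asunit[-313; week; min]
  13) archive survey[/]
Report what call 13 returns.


Answer: [cri, dapapo/, pajel_az]

Derivation:
Step: archive etch[p: /cri; c: weg]
Result: created
Step: archive strike[p: /vusmest_]
Result: ok
Step: archive etch[p: /cri; c: bradri]
Result: overwrote
Step: unitron asunit[v: -47/4; u_from: MiB; u_to: B]
Result: -12320768
Step: archive carve[p: /pli]
Result: ok
Step: archive etch[p: /pli/smupof; c: fond]
Result: created
Step: archive strike[p: /pli/smupof]
Result: ok
Step: archive strike[p: /pli]
Result: ok
Step: archive etch[p: /pajel_az; c: koji]
Result: created
Step: archive survey[p: /dapapo]
Result: []
Step: archive quote[p: /cri]
Result: bradri
Step: unitron asunit[v: -313; u_from: week; u_to: min]
Result: -3155040
Step: archive survey[p: /]
Result: [cri, dapapo/, pajel_az]


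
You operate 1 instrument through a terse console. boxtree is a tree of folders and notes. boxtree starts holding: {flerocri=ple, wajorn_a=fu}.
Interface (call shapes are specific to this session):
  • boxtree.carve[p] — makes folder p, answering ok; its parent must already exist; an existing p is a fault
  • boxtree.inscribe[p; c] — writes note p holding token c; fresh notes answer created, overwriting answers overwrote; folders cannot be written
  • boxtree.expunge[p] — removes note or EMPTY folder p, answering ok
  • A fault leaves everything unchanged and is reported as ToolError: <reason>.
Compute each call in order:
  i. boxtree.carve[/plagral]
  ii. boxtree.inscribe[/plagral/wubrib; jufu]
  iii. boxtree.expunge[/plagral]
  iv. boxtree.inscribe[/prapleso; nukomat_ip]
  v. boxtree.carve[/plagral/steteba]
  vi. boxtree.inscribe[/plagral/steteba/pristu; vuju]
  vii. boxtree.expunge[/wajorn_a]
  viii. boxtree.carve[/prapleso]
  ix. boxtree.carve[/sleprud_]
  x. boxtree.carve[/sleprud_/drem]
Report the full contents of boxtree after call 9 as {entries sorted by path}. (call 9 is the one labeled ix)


·→ boxtree.carve(p→/plagral)
·← ok
·→ boxtree.inscribe(p→/plagral/wubrib, c→jufu)
·← created
·→ boxtree.expunge(p→/plagral)
·← ToolError: not empty
·→ boxtree.inscribe(p→/prapleso, c→nukomat_ip)
·← created
·→ boxtree.carve(p→/plagral/steteba)
·← ok
·→ boxtree.inscribe(p→/plagral/steteba/pristu, c→vuju)
·← created
·→ boxtree.expunge(p→/wajorn_a)
·← ok
·→ boxtree.carve(p→/prapleso)
·← ToolError: exists
·→ boxtree.carve(p→/sleprud_)
·← ok
·→ boxtree.carve(p→/sleprud_/drem)
·← ok

Answer: {flerocri=ple, plagral/, plagral/steteba/, plagral/steteba/pristu=vuju, plagral/wubrib=jufu, prapleso=nukomat_ip, sleprud_/}


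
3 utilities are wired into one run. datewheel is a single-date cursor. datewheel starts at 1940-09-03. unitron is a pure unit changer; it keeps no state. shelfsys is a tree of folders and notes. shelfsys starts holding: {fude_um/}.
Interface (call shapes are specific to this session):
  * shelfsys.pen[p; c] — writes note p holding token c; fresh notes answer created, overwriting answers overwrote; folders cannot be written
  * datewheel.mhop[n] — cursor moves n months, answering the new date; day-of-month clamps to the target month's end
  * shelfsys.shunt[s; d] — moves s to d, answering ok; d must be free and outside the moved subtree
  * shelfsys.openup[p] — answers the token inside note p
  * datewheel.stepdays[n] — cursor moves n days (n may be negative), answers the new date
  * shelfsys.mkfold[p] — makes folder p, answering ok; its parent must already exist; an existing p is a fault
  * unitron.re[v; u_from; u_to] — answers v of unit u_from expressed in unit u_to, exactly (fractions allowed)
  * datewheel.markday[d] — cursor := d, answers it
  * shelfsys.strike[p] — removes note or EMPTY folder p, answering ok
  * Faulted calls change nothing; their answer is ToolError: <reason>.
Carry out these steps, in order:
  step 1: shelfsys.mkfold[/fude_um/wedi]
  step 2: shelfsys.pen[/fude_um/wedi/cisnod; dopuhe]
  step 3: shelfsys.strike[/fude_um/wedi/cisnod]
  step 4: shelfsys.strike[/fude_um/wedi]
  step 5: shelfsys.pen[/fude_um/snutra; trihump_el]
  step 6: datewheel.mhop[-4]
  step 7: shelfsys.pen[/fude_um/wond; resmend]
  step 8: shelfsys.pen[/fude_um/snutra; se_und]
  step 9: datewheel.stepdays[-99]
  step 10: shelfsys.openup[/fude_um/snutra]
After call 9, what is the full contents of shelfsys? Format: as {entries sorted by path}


CALL mkfold[p: /fude_um/wedi]
RET  ok
CALL pen[p: /fude_um/wedi/cisnod; c: dopuhe]
RET  created
CALL strike[p: /fude_um/wedi/cisnod]
RET  ok
CALL strike[p: /fude_um/wedi]
RET  ok
CALL pen[p: /fude_um/snutra; c: trihump_el]
RET  created
CALL mhop[n: -4]
RET  1940-05-03
CALL pen[p: /fude_um/wond; c: resmend]
RET  created
CALL pen[p: /fude_um/snutra; c: se_und]
RET  overwrote
CALL stepdays[n: -99]
RET  1940-01-25
CALL openup[p: /fude_um/snutra]
RET  se_und

Answer: {fude_um/, fude_um/snutra=se_und, fude_um/wond=resmend}


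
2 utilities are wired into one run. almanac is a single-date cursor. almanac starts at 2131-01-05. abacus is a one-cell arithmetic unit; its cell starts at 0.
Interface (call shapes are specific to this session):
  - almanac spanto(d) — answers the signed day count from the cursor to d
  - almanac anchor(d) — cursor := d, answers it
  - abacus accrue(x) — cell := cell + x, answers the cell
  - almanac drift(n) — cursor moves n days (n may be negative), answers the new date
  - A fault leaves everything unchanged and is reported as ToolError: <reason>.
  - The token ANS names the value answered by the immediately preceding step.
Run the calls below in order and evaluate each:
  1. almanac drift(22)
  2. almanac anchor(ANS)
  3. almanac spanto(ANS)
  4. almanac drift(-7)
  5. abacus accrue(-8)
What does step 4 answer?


> almanac drift n=22
  2131-01-27
> almanac anchor d=ANS
  2131-01-27
> almanac spanto d=ANS
  0
> almanac drift n=-7
  2131-01-20
> abacus accrue x=-8
  -8

Answer: 2131-01-20


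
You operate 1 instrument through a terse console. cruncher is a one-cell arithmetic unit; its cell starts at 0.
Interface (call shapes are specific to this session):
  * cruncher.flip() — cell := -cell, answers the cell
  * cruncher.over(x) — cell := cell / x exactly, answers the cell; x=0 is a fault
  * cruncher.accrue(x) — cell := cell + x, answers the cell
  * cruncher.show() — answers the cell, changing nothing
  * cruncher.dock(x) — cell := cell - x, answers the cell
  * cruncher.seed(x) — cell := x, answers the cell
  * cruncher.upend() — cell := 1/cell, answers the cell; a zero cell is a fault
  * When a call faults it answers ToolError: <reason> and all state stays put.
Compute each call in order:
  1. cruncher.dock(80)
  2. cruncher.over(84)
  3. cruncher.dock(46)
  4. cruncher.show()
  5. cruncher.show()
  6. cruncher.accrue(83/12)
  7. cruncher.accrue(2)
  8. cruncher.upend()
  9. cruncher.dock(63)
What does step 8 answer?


% cruncher.dock x: 80
= -80
% cruncher.over x: 84
= -20/21
% cruncher.dock x: 46
= -986/21
% cruncher.show
= -986/21
% cruncher.show
= -986/21
% cruncher.accrue x: 83/12
= -1121/28
% cruncher.accrue x: 2
= -1065/28
% cruncher.upend
= -28/1065
% cruncher.dock x: 63
= -67123/1065

Answer: -28/1065


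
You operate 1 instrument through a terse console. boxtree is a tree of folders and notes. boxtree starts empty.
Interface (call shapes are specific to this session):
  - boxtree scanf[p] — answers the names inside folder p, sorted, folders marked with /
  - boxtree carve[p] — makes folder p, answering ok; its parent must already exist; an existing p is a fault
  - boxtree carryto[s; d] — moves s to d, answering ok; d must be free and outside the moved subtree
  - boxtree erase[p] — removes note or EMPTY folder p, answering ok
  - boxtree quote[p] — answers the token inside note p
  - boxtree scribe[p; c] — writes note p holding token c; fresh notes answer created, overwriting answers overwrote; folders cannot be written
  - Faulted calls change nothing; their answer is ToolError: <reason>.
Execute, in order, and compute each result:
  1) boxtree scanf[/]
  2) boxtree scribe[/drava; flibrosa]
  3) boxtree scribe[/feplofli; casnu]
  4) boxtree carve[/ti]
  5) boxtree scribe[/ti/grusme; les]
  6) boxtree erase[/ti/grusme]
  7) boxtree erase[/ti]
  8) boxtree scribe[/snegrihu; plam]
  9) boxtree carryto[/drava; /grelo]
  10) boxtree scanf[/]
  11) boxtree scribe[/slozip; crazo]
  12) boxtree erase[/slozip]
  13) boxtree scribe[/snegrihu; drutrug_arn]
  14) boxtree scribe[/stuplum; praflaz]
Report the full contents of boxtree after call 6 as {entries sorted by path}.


→ boxtree scanf(p='/')
← []
→ boxtree scribe(p='/drava', c='flibrosa')
← created
→ boxtree scribe(p='/feplofli', c='casnu')
← created
→ boxtree carve(p='/ti')
← ok
→ boxtree scribe(p='/ti/grusme', c='les')
← created
→ boxtree erase(p='/ti/grusme')
← ok
→ boxtree erase(p='/ti')
← ok
→ boxtree scribe(p='/snegrihu', c='plam')
← created
→ boxtree carryto(s='/drava', d='/grelo')
← ok
→ boxtree scanf(p='/')
← [feplofli, grelo, snegrihu]
→ boxtree scribe(p='/slozip', c='crazo')
← created
→ boxtree erase(p='/slozip')
← ok
→ boxtree scribe(p='/snegrihu', c='drutrug_arn')
← overwrote
→ boxtree scribe(p='/stuplum', c='praflaz')
← created

Answer: {drava=flibrosa, feplofli=casnu, ti/}


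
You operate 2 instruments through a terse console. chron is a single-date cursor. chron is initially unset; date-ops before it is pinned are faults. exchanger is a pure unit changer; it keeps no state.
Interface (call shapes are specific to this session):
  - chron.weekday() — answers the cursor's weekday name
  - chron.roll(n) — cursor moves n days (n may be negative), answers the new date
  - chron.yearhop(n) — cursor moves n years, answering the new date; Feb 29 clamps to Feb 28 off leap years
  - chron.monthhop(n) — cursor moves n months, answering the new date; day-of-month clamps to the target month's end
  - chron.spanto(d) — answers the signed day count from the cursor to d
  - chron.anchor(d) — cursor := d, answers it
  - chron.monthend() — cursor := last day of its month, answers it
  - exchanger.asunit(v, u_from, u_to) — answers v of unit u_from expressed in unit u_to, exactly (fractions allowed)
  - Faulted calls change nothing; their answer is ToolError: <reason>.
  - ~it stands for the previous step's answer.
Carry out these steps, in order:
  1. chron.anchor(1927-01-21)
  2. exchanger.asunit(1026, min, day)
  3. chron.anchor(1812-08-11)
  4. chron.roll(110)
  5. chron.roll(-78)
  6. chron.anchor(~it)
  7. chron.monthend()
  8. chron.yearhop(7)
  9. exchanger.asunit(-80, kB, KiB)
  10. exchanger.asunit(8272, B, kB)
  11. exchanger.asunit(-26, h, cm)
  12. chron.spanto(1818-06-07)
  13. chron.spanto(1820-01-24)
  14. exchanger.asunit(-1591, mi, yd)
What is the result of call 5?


>> anchor(d='1927-01-21')
<< 1927-01-21
>> asunit(v='1026', u_from='min', u_to='day')
<< 57/80
>> anchor(d='1812-08-11')
<< 1812-08-11
>> roll(n='110')
<< 1812-11-29
>> roll(n='-78')
<< 1812-09-12
>> anchor(d='~it')
<< 1812-09-12
>> monthend()
<< 1812-09-30
>> yearhop(n='7')
<< 1819-09-30
>> asunit(v='-80', u_from='kB', u_to='KiB')
<< -625/8
>> asunit(v='8272', u_from='B', u_to='kB')
<< 1034/125
>> asunit(v='-26', u_from='h', u_to='cm')
<< ToolError: incompatible units
>> spanto(d='1818-06-07')
<< -480
>> spanto(d='1820-01-24')
<< 116
>> asunit(v='-1591', u_from='mi', u_to='yd')
<< -2800160

Answer: 1812-09-12


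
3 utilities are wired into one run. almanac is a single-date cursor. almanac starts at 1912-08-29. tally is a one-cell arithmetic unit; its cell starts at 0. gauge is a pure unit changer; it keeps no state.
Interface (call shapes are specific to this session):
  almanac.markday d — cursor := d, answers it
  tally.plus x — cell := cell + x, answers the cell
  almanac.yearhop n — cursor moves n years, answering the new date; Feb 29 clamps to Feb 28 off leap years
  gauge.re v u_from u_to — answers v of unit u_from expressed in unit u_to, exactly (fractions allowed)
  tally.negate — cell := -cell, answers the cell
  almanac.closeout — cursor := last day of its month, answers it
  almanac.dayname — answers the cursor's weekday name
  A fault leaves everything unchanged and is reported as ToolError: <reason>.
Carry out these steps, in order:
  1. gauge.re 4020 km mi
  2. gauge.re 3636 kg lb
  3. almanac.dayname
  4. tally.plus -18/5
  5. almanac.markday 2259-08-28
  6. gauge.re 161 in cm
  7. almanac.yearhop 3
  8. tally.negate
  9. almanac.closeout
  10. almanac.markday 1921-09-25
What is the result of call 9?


Answer: 2262-08-31

Derivation:
Then gauge.re on 4020, km, mi: 10468750/4191.
I call gauge.re on 3636, kg, lb, and get 363600000000/45359237.
Now I run almanac.dayname, → Thursday.
Using tally.plus on -18/5, and observe -18/5.
I call almanac.markday on 2259-08-28, giving 2259-08-28.
Then gauge.re on 161, in, cm, giving 20447/50.
I invoke almanac.yearhop on 3, yielding 2262-08-28.
Calling tally.negate(), and get 18/5.
Next I call almanac.closeout(), and see 2262-08-31.
I call almanac.markday on 1921-09-25, and get 1921-09-25.


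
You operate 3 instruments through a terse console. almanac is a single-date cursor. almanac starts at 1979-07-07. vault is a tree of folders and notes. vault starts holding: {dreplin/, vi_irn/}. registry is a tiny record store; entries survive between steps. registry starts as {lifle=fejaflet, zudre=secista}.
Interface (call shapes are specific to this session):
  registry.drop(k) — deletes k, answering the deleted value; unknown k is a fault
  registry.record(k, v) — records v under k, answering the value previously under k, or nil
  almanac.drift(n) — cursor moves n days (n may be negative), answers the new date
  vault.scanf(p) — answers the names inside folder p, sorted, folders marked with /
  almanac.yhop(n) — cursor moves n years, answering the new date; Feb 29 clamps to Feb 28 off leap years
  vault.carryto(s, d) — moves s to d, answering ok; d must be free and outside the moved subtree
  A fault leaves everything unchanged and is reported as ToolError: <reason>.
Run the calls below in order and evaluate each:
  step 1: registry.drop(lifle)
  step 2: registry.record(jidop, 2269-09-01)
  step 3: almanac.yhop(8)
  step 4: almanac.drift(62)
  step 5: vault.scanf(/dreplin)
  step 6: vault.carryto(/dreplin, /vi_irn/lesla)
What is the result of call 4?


% drop lifle
:: fejaflet
% record jidop 2269-09-01
:: nil
% yhop 8
:: 1987-07-07
% drift 62
:: 1987-09-07
% scanf /dreplin
:: []
% carryto /dreplin /vi_irn/lesla
:: ok

Answer: 1987-09-07


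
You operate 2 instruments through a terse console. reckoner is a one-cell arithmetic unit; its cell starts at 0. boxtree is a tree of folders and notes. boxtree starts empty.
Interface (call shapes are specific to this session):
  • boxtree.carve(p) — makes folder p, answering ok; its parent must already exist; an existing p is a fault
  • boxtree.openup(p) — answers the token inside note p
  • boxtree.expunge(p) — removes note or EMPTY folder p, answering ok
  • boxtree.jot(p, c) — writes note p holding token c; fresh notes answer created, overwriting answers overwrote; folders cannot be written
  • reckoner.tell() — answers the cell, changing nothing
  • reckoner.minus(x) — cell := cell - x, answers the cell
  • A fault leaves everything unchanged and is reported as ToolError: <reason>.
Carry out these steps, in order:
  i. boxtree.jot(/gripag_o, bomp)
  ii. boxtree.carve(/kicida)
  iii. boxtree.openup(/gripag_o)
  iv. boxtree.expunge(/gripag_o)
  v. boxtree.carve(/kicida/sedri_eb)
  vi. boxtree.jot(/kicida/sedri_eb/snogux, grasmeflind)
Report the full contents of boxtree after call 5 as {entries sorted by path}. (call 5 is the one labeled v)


Answer: {kicida/, kicida/sedri_eb/}

Derivation:
-> boxtree.jot(/gripag_o, bomp)
<- created
-> boxtree.carve(/kicida)
<- ok
-> boxtree.openup(/gripag_o)
<- bomp
-> boxtree.expunge(/gripag_o)
<- ok
-> boxtree.carve(/kicida/sedri_eb)
<- ok
-> boxtree.jot(/kicida/sedri_eb/snogux, grasmeflind)
<- created
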